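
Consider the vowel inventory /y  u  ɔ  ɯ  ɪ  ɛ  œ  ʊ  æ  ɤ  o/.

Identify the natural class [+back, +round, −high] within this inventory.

First, the [+back] segments are /u, ɔ, ɯ, ʊ, ɤ, o/.
Of those, [+round] gives /u, ɔ, ʊ, o/.
Intersecting with [−high] leaves /ɔ, o/.

ɔ, o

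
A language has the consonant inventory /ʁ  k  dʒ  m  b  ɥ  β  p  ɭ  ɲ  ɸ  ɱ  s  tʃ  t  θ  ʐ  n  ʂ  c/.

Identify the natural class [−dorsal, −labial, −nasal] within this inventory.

dʒ, ɭ, s, tʃ, t, θ, ʐ, ʂ

Eliminate segments failing any feature: /ʁ, k, ɥ, ɲ, c/ are [+dorsal]; /m, b, β, p, ɸ, ɱ/ are [+labial]; /n/ is [+nasal]. The remaining /dʒ, ɭ, s, tʃ, t, θ, ʐ, ʂ/ satisfy [−dorsal], [−labial], [−nasal].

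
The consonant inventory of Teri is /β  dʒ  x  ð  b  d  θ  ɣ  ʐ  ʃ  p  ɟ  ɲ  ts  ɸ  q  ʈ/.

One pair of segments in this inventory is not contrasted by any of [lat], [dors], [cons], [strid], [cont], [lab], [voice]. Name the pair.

ɟ, ɲ

/ɟ/ (voiced palatal stop) and /ɲ/ (palatal nasal) are both [−lateral], [+dorsal], [+consonantal], [−strident], [−continuant], [−labial], [+voice], so none of the listed features separates them. (They do differ in [sonorant] and [nasal], which are not among the given features.) Every other pair in the inventory differs on at least one listed feature.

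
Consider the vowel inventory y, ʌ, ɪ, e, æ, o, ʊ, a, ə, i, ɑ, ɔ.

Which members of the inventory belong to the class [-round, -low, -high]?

ʌ, e, ə

Eliminate segments failing any feature: /y, o, ʊ, ɔ/ are [+round]; /ɪ, i/ are [+high]; /æ, a, ɑ/ are [+low]. The remaining /ʌ, e, ə/ satisfy [-round], [-low], [-high].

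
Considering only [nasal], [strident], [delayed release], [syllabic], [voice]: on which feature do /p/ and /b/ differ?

[voice]

/p/ is the voiceless bilabial stop and /b/ is the voiced bilabial stop. Both are [−nasal], [−strident], [−delayed release], [−syllabic]. /p/ is [−voice] while /b/ is [+voice], so the distinguishing feature is [voice].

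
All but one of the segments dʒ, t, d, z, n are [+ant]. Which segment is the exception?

dʒ

Every segment except /dʒ/ is [+anterior]. /dʒ/ (voiced postalveolar affricate) is [−anterior], so it is the exception.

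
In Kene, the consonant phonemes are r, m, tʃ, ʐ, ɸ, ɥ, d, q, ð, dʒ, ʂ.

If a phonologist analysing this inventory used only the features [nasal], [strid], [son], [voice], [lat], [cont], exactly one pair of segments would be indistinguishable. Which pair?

/ɥ/ (labial-palatal glide) and /r/ (alveolar trill) are both [-nasal], [-strident], [+sonorant], [+voice], [-lateral], [+continuant], so none of the listed features separates them. (They do differ in [labial], [round] and [dorsal], which are not among the given features.) Every other pair in the inventory differs on at least one listed feature.

ɥ, r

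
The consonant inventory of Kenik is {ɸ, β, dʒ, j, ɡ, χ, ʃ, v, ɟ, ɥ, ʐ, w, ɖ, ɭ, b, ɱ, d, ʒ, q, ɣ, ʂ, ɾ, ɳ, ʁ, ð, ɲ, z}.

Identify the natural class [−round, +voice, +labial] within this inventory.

Checking each segment against [−round], [+voice], [+labial]: /β/ (voiced bilabial fricative), /v/ (voiced labiodental fricative), /b/ (voiced bilabial stop), /ɱ/ (labiodental nasal) satisfy every feature; every other segment in the inventory fails at least one.

β, v, b, ɱ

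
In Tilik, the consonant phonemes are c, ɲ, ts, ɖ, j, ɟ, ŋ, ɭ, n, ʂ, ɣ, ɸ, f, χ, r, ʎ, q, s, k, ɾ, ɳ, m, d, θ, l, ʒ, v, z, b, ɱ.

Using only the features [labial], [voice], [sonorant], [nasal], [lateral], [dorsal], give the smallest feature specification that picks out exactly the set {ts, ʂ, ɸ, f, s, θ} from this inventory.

Every target segment is [-voice], [-dorsal]; each remaining inventory member fails at least one of these. Each conjunct is needed — [-dorsal] alone would also admit /ɖ, ɭ, n, r, …/; [-voice] alone would also admit /c, χ, q, k/ — and no other single listed feature has exactly this extension, so two is the minimum.

[-voice, -dorsal]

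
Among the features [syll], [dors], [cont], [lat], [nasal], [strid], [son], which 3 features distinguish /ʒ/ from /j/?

[sonorant], [strident], [dorsal]

The two segments share [−syllabic], [+continuant], [−lateral], [−nasal]. The only features from the list on which they differ: /ʒ/ is [−sonorant] while /j/ is [+sonorant]; /ʒ/ is [+strident] while /j/ is [−strident]; /ʒ/ is [−dorsal] while /j/ is [+dorsal].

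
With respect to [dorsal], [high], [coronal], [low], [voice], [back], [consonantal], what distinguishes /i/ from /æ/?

[high], [low]

The two segments share [+dorsal], [−coronal], [+voice], [−back], [−consonantal]. The only features from the list on which they differ: /i/ is [+high] while /æ/ is [−high]; /i/ is [−low] while /æ/ is [+low].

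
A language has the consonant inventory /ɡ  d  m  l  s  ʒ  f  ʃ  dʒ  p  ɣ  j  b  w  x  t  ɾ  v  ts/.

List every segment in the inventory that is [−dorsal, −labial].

Checking each segment against [−dorsal], [−labial]: /d/ (voiced alveolar stop), /l/ (alveolar lateral approximant), /s/ (voiceless alveolar fricative), /ʒ/ (voiced postalveolar fricative), /ʃ/ (voiceless postalveolar fricative), /dʒ/ (voiced postalveolar affricate), among others, satisfy every feature; every other segment in the inventory fails at least one.

d, l, s, ʒ, ʃ, dʒ, t, ɾ, ts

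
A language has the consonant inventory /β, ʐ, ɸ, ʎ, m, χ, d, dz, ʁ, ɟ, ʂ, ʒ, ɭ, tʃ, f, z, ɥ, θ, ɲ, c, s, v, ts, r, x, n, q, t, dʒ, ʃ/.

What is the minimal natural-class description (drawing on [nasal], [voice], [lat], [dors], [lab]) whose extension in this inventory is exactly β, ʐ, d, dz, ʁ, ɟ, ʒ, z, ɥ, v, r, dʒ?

[+voice, −nasal, −lat]

Every target segment is [+voice], [−nasal], [−lateral]; each remaining inventory member fails at least one of these. Each conjunct is needed — [−nasal, −lateral] alone would also admit /ɸ, χ, ʂ, tʃ, …/; [+voice, −lateral] alone would also admit /m, ɲ, n/; [+voice, −nasal] alone would also admit /ʎ, ɭ/ — and no other combination of two listed features has exactly this extension, so three is the minimum.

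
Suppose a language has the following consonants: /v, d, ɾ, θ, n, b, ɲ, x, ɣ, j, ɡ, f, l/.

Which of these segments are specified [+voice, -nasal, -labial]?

d, ɾ, ɣ, j, ɡ, l

Eliminate segments failing any feature: /v, b/ are [+labial]; /θ, x, f/ are [-voice]; /n, ɲ/ are [+nasal]. The remaining /d, ɾ, ɣ, j, ɡ, l/ satisfy [+voice], [-nasal], [-labial].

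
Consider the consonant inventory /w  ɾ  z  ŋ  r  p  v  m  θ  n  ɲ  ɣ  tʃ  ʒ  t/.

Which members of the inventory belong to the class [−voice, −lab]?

First, the [−voice] segments are /p, θ, tʃ, t/.
Intersecting with [−labial] leaves /θ, tʃ, t/.

θ, tʃ, t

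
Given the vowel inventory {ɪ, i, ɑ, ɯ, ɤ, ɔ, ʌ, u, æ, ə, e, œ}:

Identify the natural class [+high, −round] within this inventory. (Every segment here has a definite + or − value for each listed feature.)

Checking each segment against [+high], [−round]: /ɪ/ (high front unrounded lax vowel), /i/ (high front unrounded tense vowel), /ɯ/ (high back unrounded vowel) satisfy every feature; every other segment in the inventory fails at least one.

ɪ, i, ɯ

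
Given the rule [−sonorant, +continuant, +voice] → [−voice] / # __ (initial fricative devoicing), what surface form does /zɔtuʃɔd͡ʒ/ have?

[sɔtuʃɔd͡ʒ]

/z/ satisfies [−sonorant, +continuant, +voice] and sits in # __. The [−voice] counterpart of the voiced alveolar fricative is /s/. Other segments in /zɔtuʃɔd͡ʒ/ either fail the structural description or are not in the environment, so the surface form is [sɔtuʃɔd͡ʒ].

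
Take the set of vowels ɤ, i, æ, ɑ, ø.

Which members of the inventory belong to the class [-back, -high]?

æ, ø

Checking each segment against [-back], [-high]: /æ/ (low front unrounded vowel), /ø/ (mid front rounded tense vowel) satisfy every feature; every other segment in the inventory fails at least one.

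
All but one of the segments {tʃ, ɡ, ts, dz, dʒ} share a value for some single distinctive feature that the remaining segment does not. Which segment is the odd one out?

ɡ

[delayed release] (equivalently [strident], [coronal], [dorsal]) groups all but one: /ts, tʃ, dʒ, dz/ share [+delayed release] while /ɡ/ (voiced velar stop) alone is [−delayed release]. Removing any other segment would not leave a single-feature class that excludes it.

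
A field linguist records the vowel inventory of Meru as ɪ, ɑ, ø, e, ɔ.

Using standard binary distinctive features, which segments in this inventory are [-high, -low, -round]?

Eliminate segments failing any feature: /ɪ/ is [+high]; /ɑ/ is [+low]; /ø, ɔ/ are [+round]. The remaining /e/ satisfy [-high], [-low], [-round].

e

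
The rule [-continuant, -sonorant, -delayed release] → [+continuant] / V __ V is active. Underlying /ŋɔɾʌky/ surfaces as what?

The only segment in the rule's environment that also matches [-continuant, -sonorant, -delayed release] is /k/. Applying [+continuant] turns the voiceless velar stop into /x/ (voiceless velar fricative), giving [ŋɔɾʌxy].

[ŋɔɾʌxy]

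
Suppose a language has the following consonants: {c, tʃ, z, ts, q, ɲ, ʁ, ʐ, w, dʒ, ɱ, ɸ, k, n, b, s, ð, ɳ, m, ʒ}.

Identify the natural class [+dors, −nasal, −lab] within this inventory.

Checking each segment against [+dorsal], [−nasal], [−labial]: /c/ (voiceless palatal stop), /q/ (voiceless uvular stop), /ʁ/ (voiced uvular fricative), /k/ (voiceless velar stop) satisfy every feature; every other segment in the inventory fails at least one.

c, q, ʁ, k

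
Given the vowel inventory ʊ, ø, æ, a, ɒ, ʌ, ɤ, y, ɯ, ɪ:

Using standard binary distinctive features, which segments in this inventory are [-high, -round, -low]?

Checking each segment against [-high], [-round], [-low]: /ʌ/ (mid back unrounded lax vowel), /ɤ/ (mid back unrounded tense vowel) satisfy every feature; every other segment in the inventory fails at least one.

ʌ, ɤ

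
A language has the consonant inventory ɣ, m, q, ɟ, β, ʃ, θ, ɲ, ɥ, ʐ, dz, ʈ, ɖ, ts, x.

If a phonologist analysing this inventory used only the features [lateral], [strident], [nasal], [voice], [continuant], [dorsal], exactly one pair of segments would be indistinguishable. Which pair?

Both /ɥ/ and /ɣ/ are [−lateral], [−strident], [−nasal], [+voice], [+continuant], [+dorsal]. Since the list omits [sonorant], [labial], [round] and [back] — which do distinguish the labial-palatal glide from the voiced velar fricative — this pair collapses; all other pairs remain distinct.

ɥ, ɣ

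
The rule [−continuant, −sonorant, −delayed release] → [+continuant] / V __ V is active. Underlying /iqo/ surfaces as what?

[iχo]

Only /q/ occurs between two vowels (/i/ __ /o/) and matches the structural description. It is a voiceless uvular stop, so [−continuant, −sonorant, −delayed release] holds; changing it to [+continuant] with all other features held fixed yields /χ/ (voiceless uvular fricative). No other segment meets both the structural description and the environment, so the output is [iχo].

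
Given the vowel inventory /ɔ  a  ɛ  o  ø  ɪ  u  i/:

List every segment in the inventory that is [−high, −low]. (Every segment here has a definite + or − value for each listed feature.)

ɔ, ɛ, o, ø

Checking each segment against [−high], [−low]: /ɔ/ (mid back rounded lax vowel), /ɛ/ (mid front unrounded lax vowel), /o/ (mid back rounded tense vowel), /ø/ (mid front rounded tense vowel) satisfy every feature; every other segment in the inventory fails at least one.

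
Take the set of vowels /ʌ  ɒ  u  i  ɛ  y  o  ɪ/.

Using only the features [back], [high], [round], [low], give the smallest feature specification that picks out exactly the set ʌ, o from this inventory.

[−high, −low, +back]

Every target segment is [−high], [−low], [+back]; each remaining inventory member fails at least one of these. Each conjunct is needed — [−low, +back] alone would also admit /u/; [−high, +back] alone would also admit /ɒ/; [−high, −low] alone would also admit /ɛ/ — and no other combination of two listed features has exactly this extension, so three is the minimum.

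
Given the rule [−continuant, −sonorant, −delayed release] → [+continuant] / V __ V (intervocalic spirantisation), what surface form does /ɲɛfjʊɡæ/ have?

/ɡ/ satisfies [−continuant, −sonorant, −delayed release] and sits in V __ V. The [+continuant] counterpart of the voiced velar stop is /ɣ/. Other segments in /ɲɛfjʊɡæ/ either fail the structural description or are not in the environment, so the surface form is [ɲɛfjʊɣæ].

[ɲɛfjʊɣæ]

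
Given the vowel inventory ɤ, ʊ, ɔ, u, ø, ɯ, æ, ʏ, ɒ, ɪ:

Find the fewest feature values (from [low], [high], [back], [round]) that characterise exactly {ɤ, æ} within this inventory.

The class [-high], [-round] has exactly /ɤ, æ/ as its extension in this inventory. No smaller conjunction from the listed features achieves this: [-round] alone would also admit /ɯ, ɪ/; [-high] alone would also admit /ɔ, ø, ɒ/; and checking the remaining single features turns up none with this extension.

[-high, -round]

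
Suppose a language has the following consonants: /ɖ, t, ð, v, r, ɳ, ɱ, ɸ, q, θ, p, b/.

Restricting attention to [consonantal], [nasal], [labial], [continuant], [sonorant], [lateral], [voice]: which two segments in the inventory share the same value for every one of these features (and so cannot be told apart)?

Both /q/ and /t/ are [+consonantal], [−nasal], [−labial], [−continuant], [−sonorant], [−lateral], [−voice]. Since the list omits [coronal] and [dorsal] — which do distinguish the voiceless uvular stop from the voiceless alveolar stop — this pair collapses; all other pairs remain distinct.

q, t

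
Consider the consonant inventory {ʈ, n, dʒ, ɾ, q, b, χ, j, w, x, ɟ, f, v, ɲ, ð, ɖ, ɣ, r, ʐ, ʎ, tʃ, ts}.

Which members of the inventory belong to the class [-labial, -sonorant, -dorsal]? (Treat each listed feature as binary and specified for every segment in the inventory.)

ʈ, dʒ, ð, ɖ, ʐ, tʃ, ts

Eliminate segments failing any feature: /n, ɾ, j, ɲ, r, ʎ/ are [+sonorant]; /q, χ, x, ɟ, ɣ/ are [+dorsal]; /b, w, f, v/ are [+labial]. The remaining /ʈ, dʒ, ð, ɖ, ʐ, tʃ, ts/ satisfy [-labial], [-sonorant], [-dorsal].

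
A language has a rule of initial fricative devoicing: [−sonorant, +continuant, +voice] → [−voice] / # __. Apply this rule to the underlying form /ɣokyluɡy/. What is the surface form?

Only the initial segment /ɣ/ is both word-initial and matches the structural description. It is a voiced velar fricative, so [−sonorant, +continuant, +voice] holds; changing it to [−voice] with all other features held fixed yields /x/ (voiceless velar fricative). No other segment meets both the structural description and the environment, so the output is [xokyluɡy].

[xokyluɡy]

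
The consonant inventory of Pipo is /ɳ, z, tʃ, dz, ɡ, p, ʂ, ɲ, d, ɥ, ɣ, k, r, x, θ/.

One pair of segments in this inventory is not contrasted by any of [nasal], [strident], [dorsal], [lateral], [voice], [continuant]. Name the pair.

Both /ɣ/ and /ɥ/ are [-nasal], [-strident], [+dorsal], [-lateral], [+voice], [+continuant]. Since the list omits [sonorant], [labial], [round] and [back] — which do distinguish the voiced velar fricative from the labial-palatal glide — this pair collapses; all other pairs remain distinct.

ɣ, ɥ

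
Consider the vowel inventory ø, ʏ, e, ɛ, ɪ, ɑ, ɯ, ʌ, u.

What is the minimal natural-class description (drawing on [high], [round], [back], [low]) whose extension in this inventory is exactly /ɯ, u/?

[+high, +back]

/ɯ, u/ are all [+high], [+back], and no other segment in the inventory matches both values. Dropping any one of them over-generates: [+back] alone would also admit /ɑ, ʌ/; [+high] alone would also admit /ʏ, ɪ/. No other single listed feature picks out exactly this set either, so fewer than two features will not do.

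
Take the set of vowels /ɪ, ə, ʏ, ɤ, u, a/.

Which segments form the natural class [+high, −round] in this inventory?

ɪ

Eliminate segments failing any feature: /ə, ɤ, a/ are [−high]; /ʏ, u/ are [+round]. The remaining /ɪ/ satisfy [+high], [−round].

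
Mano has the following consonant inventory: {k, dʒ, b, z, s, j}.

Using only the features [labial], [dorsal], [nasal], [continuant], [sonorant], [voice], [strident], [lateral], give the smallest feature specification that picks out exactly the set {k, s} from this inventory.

[-voice]

/k, s/ are exactly the [-voice] segments in the inventory, so a single feature suffices.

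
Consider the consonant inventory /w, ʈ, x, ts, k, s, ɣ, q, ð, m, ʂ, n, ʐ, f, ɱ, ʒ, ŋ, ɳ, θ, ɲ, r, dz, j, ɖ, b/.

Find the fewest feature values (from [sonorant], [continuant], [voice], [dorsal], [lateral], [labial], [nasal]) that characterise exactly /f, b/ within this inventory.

Every target segment is [-sonorant], [+labial]; each remaining inventory member fails at least one of these. Each conjunct is needed — [+labial] alone would also admit /w, m, ɱ/; [-sonorant] alone would also admit /ʈ, x, ts, k, …/ — and no other single listed feature has exactly this extension, so two is the minimum.

[-sonorant, +labial]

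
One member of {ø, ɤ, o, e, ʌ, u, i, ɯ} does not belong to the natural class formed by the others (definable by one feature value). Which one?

/o, e, i, u, ø, ɤ, ɯ/ are all [+tense], but /ʌ/ (mid back unrounded lax vowel) is [−tense]. No other single segment can be removed to leave a set sharing one feature value that the removed segment lacks, so /ʌ/ is the odd one out.

ʌ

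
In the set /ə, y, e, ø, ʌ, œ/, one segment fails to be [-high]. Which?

y

/y/ is the high front rounded tense vowel, which is [+high]; the rest — /ə, ʌ, ø, œ, e/ — are [-high].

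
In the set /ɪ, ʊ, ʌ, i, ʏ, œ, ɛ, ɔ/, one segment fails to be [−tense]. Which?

Every segment except /i/ is [−tense]. /i/ (high front unrounded tense vowel) is [+tense], so it is the exception.

i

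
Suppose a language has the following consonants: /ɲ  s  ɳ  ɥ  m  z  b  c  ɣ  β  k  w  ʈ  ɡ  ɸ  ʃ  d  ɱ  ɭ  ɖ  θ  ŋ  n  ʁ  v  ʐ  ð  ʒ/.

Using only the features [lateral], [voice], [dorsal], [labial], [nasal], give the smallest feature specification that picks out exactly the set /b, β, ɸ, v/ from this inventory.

[-nasal, +labial, -dorsal]

/b, β, ɸ, v/ are all [-nasal], [+labial], [-dorsal], and no other segment in the inventory matches all three values. Dropping any one of them over-generates: [+labial, -dorsal] alone would also admit /m, ɱ/; [-nasal, -dorsal] alone would also admit /s, z, ʈ, ʃ, …/; [-nasal, +labial] alone would also admit /ɥ, w/. No other combination of two listed features picks out exactly this set either, so fewer than three features will not do.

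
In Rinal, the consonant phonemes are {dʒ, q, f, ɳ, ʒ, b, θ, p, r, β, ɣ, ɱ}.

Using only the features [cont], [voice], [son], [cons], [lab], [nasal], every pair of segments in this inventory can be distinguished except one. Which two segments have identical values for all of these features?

ɣ, ʒ

On the given features, /ɣ/ and /ʒ/ have an identical profile: [+continuant], [+voice], [-sonorant], [+consonantal], [-labial], [-nasal]. No other two segments in the inventory coincide on all 6 features. (They do differ in [strident], [coronal] and [dorsal], which are not among the given features.)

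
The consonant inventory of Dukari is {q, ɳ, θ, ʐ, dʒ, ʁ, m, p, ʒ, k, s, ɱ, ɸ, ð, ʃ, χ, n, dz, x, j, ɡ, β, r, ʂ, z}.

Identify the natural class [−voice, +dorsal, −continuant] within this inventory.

q, k

Checking each segment against [−voice], [+dorsal], [−continuant]: /q/ (voiceless uvular stop), /k/ (voiceless velar stop) satisfy every feature; every other segment in the inventory fails at least one.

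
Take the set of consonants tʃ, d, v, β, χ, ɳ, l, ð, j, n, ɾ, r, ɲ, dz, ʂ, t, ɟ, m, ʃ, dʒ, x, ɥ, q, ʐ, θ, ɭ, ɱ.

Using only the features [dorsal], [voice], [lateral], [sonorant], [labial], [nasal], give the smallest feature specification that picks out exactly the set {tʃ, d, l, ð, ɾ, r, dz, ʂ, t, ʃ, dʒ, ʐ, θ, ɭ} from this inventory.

[−nasal, −labial, −dorsal]

The class [−nasal], [−labial], [−dorsal] has exactly /tʃ, d, l, ð, ɾ, r, dz, ʂ, t, ʃ, dʒ, ʐ, θ, ɭ/ as its extension in this inventory. No smaller conjunction from the listed features achieves this: [−labial, −dorsal] alone would also admit /ɳ, n/; [−nasal, −dorsal] alone would also admit /v, β/; [−nasal, −labial] alone would also admit /χ, j, ɟ, x, …/; and checking the remaining two-feature bundles turns up none with this extension.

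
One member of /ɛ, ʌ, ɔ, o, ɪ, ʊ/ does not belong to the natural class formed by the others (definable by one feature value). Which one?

o

[tense] groups all but one: /ʊ, ɛ, ɔ, ʌ, ɪ/ share [−tense] while /o/ (mid back rounded tense vowel) alone is [+tense]. Removing any other segment would not leave a single-feature class that excludes it.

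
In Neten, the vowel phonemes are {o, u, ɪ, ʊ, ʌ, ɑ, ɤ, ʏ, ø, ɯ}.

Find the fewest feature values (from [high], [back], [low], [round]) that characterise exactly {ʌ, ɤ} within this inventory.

[-high, -low, -round]

The class [-high], [-low], [-round] has exactly /ʌ, ɤ/ as its extension in this inventory. No smaller conjunction from the listed features achieves this: [-low, -round] alone would also admit /ɪ, ɯ/; [-high, -round] alone would also admit /ɑ/; [-high, -low] alone would also admit /o, ø/; and checking the remaining two-feature bundles turns up none with this extension.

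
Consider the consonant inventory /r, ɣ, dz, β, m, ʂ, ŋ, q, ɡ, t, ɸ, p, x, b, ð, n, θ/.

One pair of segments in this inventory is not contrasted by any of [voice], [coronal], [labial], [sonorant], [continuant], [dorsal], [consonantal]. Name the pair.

θ, ʂ

On the given features, /θ/ and /ʂ/ have an identical profile: [-voice], [+coronal], [-labial], [-sonorant], [+continuant], [-dorsal], [+consonantal]. No other two segments in the inventory coincide on all 7 features. (They do differ in [strident], [anterior] and [distributed], which are not among the given features.)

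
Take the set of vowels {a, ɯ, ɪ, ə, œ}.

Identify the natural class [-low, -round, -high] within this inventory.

ə

Among the inventory, the [-low] segments are /ɯ, ɪ, ə, œ/.
Intersecting with [-round] gives /ɯ, ɪ, ə/.
Within that set, [-high] leaves /ə/.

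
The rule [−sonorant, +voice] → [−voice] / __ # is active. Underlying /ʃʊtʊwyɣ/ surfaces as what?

[ʃʊtʊwyx]

Only the final segment /ɣ/ is both word-final and matches the structural description. It is a voiced velar fricative, so [−sonorant, +voice] holds; changing it to [−voice] with all other features held fixed yields /x/ (voiceless velar fricative). No other segment meets both the structural description and the environment, so the output is [ʃʊtʊwyx].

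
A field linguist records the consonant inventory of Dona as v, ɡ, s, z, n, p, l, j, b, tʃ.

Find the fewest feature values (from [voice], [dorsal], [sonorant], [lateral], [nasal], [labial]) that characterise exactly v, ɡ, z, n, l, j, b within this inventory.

[+voice]

The target set is precisely the extension of [+voice] in this inventory.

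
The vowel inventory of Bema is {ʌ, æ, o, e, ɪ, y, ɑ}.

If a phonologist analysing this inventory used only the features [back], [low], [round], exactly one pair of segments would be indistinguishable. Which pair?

/ɪ/ (high front unrounded lax vowel) and /e/ (mid front unrounded tense vowel) are both [-back], [-low], [-round], so none of the listed features separates them. (They do differ in [high] and [tense], which are not among the given features.) Every other pair in the inventory differs on at least one listed feature.

ɪ, e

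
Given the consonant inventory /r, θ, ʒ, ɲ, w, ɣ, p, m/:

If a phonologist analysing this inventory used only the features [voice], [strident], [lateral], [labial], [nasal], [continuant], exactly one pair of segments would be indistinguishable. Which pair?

r, ɣ

Both /r/ and /ɣ/ are [+voice], [−strident], [−lateral], [−labial], [−nasal], [+continuant]. Since the list omits [sonorant], [coronal] and [dorsal] — which do distinguish the alveolar trill from the voiced velar fricative — this pair collapses; all other pairs remain distinct.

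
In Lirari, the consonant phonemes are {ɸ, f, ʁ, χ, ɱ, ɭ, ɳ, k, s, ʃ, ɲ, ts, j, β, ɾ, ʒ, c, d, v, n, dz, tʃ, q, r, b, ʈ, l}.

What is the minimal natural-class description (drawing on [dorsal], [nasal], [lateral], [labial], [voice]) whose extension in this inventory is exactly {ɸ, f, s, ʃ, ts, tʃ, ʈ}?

The class [−voice], [−dorsal] has exactly /ɸ, f, s, ʃ, ts, tʃ, ʈ/ as its extension in this inventory. No smaller conjunction from the listed features achieves this: [−dorsal] alone would also admit /ɱ, ɭ, ɳ, β, …/; [−voice] alone would also admit /χ, k, c, q/; and checking the remaining single features turns up none with this extension.

[−voice, −dorsal]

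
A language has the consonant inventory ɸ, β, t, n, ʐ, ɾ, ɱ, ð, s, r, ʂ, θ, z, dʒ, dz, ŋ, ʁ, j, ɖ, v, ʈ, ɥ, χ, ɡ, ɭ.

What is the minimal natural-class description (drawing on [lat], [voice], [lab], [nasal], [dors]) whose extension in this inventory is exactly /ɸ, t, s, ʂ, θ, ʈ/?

[−voice, −dors]

Every target segment is [−voice], [−dorsal]; each remaining inventory member fails at least one of these. Each conjunct is needed — [−dorsal] alone would also admit /β, n, ʐ, ɾ, …/; [−voice] alone would also admit /χ/ — and no other single listed feature has exactly this extension, so two is the minimum.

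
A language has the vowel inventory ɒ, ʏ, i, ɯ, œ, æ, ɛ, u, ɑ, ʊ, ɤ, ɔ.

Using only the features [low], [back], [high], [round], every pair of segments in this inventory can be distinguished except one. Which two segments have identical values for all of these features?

/ʊ/ (high back rounded lax vowel) and /u/ (high back rounded tense vowel) are both [-low], [+back], [+high], [+round], so none of the listed features separates them. (They do differ in [tense], which is not among the given features.) Every other pair in the inventory differs on at least one listed feature.

ʊ, u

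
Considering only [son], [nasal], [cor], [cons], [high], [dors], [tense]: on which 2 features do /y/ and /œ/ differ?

[high], [tense]

/y/ is the high front rounded tense vowel and /œ/ is the mid front rounded lax vowel. Both are [+sonorant], [-nasal], [-coronal], [-consonantal], [+dorsal]. /y/ is [+high] while /œ/ is [-high]; /y/ is [+tense] while /œ/ is [-tense], so the distinguishing features are [high], [tense].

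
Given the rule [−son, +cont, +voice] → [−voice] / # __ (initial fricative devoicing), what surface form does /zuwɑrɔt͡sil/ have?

[suwɑrɔt͡sil]

The only segment in the rule's environment that also matches [−son, +cont, +voice] is /z/. Applying [−voice] turns the voiced alveolar fricative into /s/ (voiceless alveolar fricative), giving [suwɑrɔt͡sil].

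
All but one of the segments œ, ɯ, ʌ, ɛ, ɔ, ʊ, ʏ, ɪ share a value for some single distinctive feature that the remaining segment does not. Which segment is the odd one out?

ɯ

/ɪ, ɛ, ʌ, ɔ, ʏ, ʊ, œ/ are all [-tense], but /ɯ/ (high back unrounded vowel) is [+tense]. No other single segment can be removed to leave a set sharing one feature value that the removed segment lacks, so /ɯ/ is the odd one out.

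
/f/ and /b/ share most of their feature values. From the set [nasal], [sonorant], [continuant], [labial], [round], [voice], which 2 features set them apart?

/f/ (voiceless labiodental fricative) and /b/ (voiced bilabial stop) agree on [−nasal], [−sonorant], [+labial], [−round]. They differ on [voice] (/f/ [−], /b/ [+]), [continuant] (/f/ [+], /b/ [−]).

[voice], [continuant]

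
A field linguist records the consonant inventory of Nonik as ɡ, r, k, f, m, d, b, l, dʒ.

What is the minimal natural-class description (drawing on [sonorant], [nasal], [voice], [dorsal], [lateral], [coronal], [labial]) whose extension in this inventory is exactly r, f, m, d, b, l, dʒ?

[−dorsal]

/r, f, m, d, b, l, dʒ/ are exactly the [−dorsal] segments in the inventory, so a single feature suffices.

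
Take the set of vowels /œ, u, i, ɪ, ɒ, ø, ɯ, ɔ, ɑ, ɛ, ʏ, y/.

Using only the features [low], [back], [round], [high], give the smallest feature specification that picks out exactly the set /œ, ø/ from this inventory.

Every target segment is [−high], [−back], [+round]; each remaining inventory member fails at least one of these. Each conjunct is needed — [−back, +round] alone would also admit /ʏ, y/; [−high, +round] alone would also admit /ɒ, ɔ/; [−high, −back] alone would also admit /ɛ/ — and no other combination of two listed features has exactly this extension, so three is the minimum.

[−high, −back, +round]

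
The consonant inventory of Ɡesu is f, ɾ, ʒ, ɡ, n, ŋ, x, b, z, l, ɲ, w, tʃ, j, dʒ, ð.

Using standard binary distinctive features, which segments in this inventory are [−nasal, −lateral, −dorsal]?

f, ɾ, ʒ, b, z, tʃ, dʒ, ð

Checking each segment against [−nasal], [−lateral], [−dorsal]: /f/ (voiceless labiodental fricative), /ɾ/ (alveolar tap), /ʒ/ (voiced postalveolar fricative), /b/ (voiced bilabial stop), /z/ (voiced alveolar fricative), /tʃ/ (voiceless postalveolar affricate), among others, satisfy every feature; every other segment in the inventory fails at least one.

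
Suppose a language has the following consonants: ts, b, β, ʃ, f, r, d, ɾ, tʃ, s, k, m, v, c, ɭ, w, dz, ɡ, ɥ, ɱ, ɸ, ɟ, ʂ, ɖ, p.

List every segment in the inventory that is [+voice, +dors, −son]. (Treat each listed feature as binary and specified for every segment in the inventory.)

Checking each segment against [+voice], [+dorsal], [−sonorant]: /ɡ/ (voiced velar stop), /ɟ/ (voiced palatal stop) satisfy every feature; every other segment in the inventory fails at least one.

ɡ, ɟ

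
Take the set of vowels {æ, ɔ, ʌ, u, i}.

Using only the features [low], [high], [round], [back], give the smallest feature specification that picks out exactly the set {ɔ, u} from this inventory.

The target set is precisely the extension of [+round] in this inventory.

[+round]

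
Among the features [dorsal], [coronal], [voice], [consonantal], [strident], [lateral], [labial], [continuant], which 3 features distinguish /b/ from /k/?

[voice], [labial], [dorsal]

/b/ (voiced bilabial stop) and /k/ (voiceless velar stop) agree on [-coronal], [+consonantal], [-strident], [-lateral], [-continuant]. They differ on [voice] (/b/ [+], /k/ [-]), [labial] (/b/ [+], /k/ [-]), [dorsal] (/b/ [-], /k/ [+]).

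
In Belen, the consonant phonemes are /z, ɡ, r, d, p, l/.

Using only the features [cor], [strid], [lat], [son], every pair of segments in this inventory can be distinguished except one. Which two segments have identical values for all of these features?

ɡ, p

Both /ɡ/ and /p/ are [-coronal], [-strident], [-lateral], [-sonorant]. Since the list omits [voice], [labial] and [dorsal] — which do distinguish the voiced velar stop from the voiceless bilabial stop — this pair collapses; all other pairs remain distinct.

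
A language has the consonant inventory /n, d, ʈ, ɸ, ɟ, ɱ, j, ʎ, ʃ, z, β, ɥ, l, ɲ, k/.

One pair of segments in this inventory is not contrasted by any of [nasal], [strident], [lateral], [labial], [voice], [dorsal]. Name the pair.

j, ɟ

Both /j/ and /ɟ/ are [−nasal], [−strident], [−lateral], [−labial], [+voice], [+dorsal]. Since the list omits [sonorant] and [continuant] — which do distinguish the palatal glide from the voiced palatal stop — this pair collapses; all other pairs remain distinct.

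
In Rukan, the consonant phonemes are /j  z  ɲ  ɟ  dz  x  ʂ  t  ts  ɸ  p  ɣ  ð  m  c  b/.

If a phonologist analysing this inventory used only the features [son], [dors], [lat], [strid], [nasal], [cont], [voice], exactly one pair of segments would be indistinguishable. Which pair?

Both /p/ and /t/ are [-sonorant], [-dorsal], [-lateral], [-strident], [-nasal], [-continuant], [-voice]. Since the list omits [labial] and [coronal] — which do distinguish the voiceless bilabial stop from the voiceless alveolar stop — this pair collapses; all other pairs remain distinct.

p, t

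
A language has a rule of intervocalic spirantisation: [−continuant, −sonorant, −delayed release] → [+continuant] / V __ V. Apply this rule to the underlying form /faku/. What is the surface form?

[faxu]

/k/ satisfies [−continuant, −sonorant, −delayed release] and sits in V __ V. The [+continuant] counterpart of the voiceless velar stop is /x/. Other segments in /faku/ either fail the structural description or are not in the environment, so the surface form is [faxu].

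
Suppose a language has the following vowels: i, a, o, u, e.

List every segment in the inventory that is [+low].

a

The [+low] segments here are /a/; the remaining /i, o, u, e/ are [−low].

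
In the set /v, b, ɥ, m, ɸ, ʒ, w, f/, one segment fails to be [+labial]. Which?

Every segment except /ʒ/ is [+labial]. /ʒ/ (voiced postalveolar fricative) is [−labial], so it is the exception.

ʒ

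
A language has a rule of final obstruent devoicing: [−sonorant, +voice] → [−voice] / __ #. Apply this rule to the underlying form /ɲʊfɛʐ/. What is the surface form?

[ɲʊfɛʂ]

The only segment in the rule's environment that also matches [−sonorant, +voice] is /ʐ/. Applying [−voice] turns the voiced retroflex fricative into /ʂ/ (voiceless retroflex fricative), giving [ɲʊfɛʂ].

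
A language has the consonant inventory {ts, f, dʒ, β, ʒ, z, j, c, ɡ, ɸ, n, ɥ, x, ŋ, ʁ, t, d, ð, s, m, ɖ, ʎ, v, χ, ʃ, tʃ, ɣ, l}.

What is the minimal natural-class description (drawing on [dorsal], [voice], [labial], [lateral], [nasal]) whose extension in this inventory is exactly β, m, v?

Every target segment is [+voice], [+labial], [-dorsal]; each remaining inventory member fails at least one of these. Each conjunct is needed — [+labial, -dorsal] alone would also admit /f, ɸ/; [+voice, -dorsal] alone would also admit /dʒ, ʒ, z, n, …/; [+voice, +labial] alone would also admit /ɥ/ — and no other combination of two listed features has exactly this extension, so three is the minimum.

[+voice, +labial, -dorsal]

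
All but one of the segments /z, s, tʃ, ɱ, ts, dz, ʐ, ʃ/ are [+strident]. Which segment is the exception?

Every segment except /ɱ/ is [+strident]. /ɱ/ (labiodental nasal) is [-strident], so it is the exception.

ɱ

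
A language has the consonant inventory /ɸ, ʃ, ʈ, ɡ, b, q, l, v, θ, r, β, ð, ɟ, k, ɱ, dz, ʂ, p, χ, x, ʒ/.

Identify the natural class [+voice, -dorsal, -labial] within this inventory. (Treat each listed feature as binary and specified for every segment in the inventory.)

l, r, ð, dz, ʒ

The [+voice] segments are /ɡ, b, l, v, r, β, ð, ɟ, ɱ, dz, ʒ/.
Among these, [-dorsal] gives /b, l, v, r, β, ð, ɱ, dz, ʒ/.
Within that set, [-labial] leaves /l, r, ð, dz, ʒ/.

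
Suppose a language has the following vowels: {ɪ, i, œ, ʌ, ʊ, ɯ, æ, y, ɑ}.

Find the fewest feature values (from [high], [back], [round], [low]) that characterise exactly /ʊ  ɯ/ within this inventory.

[+high, +back]

/ʊ, ɯ/ are all [+high], [+back], and no other segment in the inventory matches both values. Dropping any one of them over-generates: [+back] alone would also admit /ʌ, ɑ/; [+high] alone would also admit /ɪ, i, y/. No other single listed feature picks out exactly this set either, so fewer than two features will not do.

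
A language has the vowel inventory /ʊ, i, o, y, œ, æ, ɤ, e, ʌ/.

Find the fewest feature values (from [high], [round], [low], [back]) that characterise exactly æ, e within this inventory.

/æ, e/ are all [−high], [−back], [−round], and no other segment in the inventory matches all three values. Dropping any one of them over-generates: [−back, −round] alone would also admit /i/; [−high, −round] alone would also admit /ɤ, ʌ/; [−high, −back] alone would also admit /œ/. No other combination of two listed features picks out exactly this set either, so fewer than three features will not do.

[−high, −back, −round]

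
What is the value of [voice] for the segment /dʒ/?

[+voice]

/dʒ/ is the voiced postalveolar affricate, hence [+voice].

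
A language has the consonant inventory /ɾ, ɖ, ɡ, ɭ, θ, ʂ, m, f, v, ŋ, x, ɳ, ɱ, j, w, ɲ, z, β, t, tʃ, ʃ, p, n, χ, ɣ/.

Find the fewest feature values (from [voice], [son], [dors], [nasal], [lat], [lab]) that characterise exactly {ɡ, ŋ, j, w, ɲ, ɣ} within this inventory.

[+voice, +dors]

The class [+voice], [+dorsal] has exactly /ɡ, ŋ, j, w, ɲ, ɣ/ as its extension in this inventory. No smaller conjunction from the listed features achieves this: [+dorsal] alone would also admit /x, χ/; [+voice] alone would also admit /ɾ, ɖ, ɭ, m, …/; and checking the remaining single features turns up none with this extension.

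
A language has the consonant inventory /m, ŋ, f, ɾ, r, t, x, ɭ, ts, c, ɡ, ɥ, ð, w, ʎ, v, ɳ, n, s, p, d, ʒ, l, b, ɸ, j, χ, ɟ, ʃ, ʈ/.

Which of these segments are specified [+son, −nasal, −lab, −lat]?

ɾ, r, j

Eliminate segments failing any feature: /m, ŋ, ɳ, n/ are [+nasal]; /f, t, x, ts, c, ɡ, ð, v, s, p, d, ʒ, b, ɸ, χ, ɟ, ʃ, ʈ/ are [−sonorant]; /ɭ, ʎ, l/ are [+lateral]; /ɥ, w/ are [+labial]. The remaining /ɾ, r, j/ satisfy [+sonorant], [−nasal], [−labial], [−lateral].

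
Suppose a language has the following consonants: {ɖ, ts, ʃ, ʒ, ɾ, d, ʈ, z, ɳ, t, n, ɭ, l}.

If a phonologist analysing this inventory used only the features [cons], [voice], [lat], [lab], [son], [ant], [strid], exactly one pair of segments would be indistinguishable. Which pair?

ɾ, n

Both /ɾ/ and /n/ are [+consonantal], [+voice], [−lateral], [−labial], [+sonorant], [+anterior], [−strident]. Since the list omits [nasal] — which does distinguish the alveolar tap from the alveolar nasal — this pair collapses; all other pairs remain distinct.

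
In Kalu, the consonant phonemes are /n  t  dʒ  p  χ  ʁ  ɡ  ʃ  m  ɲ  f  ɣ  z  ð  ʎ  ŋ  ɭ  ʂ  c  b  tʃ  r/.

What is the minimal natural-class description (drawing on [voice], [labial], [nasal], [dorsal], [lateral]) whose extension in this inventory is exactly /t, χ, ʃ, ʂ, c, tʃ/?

[-voice, -labial]

Every target segment is [-voice], [-labial]; each remaining inventory member fails at least one of these. Each conjunct is needed — [-labial] alone would also admit /n, dʒ, ʁ, ɡ, …/; [-voice] alone would also admit /p, f/ — and no other single listed feature has exactly this extension, so two is the minimum.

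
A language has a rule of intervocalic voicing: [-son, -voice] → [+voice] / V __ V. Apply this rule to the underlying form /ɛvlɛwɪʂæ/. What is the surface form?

Only /ʂ/ occurs between two vowels (/ɪ/ __ /æ/) and matches the structural description. It is a voiceless retroflex fricative, so [-son, -voice] holds; changing it to [+voice] with all other features held fixed yields /ʐ/ (voiced retroflex fricative). No other segment meets both the structural description and the environment, so the output is [ɛvlɛwɪʐæ].

[ɛvlɛwɪʐæ]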